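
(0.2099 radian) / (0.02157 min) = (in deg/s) 9.293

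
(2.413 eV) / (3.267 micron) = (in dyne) 1.183e-08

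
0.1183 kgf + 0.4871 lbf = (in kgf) 0.3392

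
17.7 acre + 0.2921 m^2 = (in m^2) 7.163e+04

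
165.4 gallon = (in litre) 626.1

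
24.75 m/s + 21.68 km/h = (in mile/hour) 68.84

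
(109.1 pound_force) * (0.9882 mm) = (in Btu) 0.0004545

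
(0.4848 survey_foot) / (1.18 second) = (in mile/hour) 0.2801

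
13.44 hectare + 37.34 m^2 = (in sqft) 1.447e+06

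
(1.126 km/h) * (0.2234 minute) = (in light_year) 4.431e-16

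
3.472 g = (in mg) 3472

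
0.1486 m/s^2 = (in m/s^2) 0.1486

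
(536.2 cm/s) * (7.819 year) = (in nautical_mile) 7.139e+05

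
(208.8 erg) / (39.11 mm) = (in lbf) 0.00012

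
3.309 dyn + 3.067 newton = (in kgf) 0.3128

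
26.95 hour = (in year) 0.003076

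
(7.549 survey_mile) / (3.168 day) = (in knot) 0.08628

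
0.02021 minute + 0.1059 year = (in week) 5.522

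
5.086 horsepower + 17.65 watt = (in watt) 3810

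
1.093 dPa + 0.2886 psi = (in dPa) 1.99e+04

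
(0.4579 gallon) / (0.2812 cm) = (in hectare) 6.164e-05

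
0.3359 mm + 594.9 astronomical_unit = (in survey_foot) 2.92e+14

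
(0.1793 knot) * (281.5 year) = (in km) 8.188e+05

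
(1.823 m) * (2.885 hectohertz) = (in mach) 1.545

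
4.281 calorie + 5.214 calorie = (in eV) 2.48e+20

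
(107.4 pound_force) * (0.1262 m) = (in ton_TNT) 1.441e-08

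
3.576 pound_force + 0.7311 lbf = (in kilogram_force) 1.954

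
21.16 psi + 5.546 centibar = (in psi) 21.96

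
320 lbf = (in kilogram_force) 145.1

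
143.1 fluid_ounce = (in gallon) 1.118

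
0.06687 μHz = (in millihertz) 6.687e-05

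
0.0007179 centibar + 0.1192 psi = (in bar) 0.008226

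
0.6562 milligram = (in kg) 6.562e-07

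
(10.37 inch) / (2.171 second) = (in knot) 0.2358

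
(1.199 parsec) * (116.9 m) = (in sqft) 4.655e+19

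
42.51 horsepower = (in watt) 3.17e+04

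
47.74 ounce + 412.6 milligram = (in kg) 1.354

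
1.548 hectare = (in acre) 3.825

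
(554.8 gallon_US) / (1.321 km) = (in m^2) 0.00159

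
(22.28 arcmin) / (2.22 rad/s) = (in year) 9.257e-11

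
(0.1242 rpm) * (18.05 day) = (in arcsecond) 4.184e+09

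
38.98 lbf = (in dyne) 1.734e+07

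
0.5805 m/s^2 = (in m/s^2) 0.5805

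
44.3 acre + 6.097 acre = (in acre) 50.4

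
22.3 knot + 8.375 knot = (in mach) 0.04635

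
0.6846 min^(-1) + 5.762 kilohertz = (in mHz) 5.762e+06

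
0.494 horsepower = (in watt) 368.4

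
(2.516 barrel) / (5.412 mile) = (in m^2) 4.593e-05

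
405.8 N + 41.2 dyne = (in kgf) 41.38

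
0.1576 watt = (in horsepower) 0.0002113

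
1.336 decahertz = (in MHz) 1.336e-05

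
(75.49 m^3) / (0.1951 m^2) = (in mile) 0.2404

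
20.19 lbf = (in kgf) 9.158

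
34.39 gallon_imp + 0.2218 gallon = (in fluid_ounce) 5315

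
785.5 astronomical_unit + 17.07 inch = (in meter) 1.175e+14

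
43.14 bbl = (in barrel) 43.14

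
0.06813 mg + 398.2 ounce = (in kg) 11.29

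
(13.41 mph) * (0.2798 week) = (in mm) 1.014e+09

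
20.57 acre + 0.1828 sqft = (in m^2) 8.324e+04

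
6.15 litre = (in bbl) 0.03868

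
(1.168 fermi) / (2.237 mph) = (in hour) 3.244e-19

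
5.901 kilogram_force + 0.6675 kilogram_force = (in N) 64.41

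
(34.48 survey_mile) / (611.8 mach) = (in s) 0.2664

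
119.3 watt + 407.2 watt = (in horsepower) 0.706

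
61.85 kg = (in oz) 2182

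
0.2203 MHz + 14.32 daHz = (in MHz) 0.2204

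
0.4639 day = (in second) 4.008e+04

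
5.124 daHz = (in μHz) 5.124e+07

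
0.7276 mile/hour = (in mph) 0.7276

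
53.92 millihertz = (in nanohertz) 5.392e+07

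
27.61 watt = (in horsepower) 0.03703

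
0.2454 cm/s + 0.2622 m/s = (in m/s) 0.2647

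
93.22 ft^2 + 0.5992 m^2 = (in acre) 0.002288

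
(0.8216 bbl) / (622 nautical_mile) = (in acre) 2.802e-11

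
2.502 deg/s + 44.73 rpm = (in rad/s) 4.728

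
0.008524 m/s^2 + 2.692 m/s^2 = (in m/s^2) 2.701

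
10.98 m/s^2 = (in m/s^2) 10.98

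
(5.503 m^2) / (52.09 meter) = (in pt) 299.5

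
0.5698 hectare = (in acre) 1.408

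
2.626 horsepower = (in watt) 1958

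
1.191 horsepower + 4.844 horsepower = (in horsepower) 6.035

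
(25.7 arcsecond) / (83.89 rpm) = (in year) 4.497e-13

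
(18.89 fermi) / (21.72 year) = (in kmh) 9.928e-23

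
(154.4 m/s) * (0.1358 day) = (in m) 1.812e+06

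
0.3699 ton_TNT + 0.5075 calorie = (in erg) 1.548e+16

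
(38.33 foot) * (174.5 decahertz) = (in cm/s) 2.039e+06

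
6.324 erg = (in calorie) 1.511e-07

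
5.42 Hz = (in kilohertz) 0.00542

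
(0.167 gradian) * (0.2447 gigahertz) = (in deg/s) 3.678e+07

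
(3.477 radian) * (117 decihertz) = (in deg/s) 2331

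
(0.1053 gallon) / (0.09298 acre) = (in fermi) 1.059e+09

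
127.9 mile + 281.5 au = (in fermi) 4.211e+28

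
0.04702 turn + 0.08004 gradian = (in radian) 0.2967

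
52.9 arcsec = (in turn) 4.082e-05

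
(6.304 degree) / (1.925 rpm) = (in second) 0.5458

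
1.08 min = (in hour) 0.018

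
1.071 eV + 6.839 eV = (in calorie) 3.029e-19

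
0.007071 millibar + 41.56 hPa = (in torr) 31.18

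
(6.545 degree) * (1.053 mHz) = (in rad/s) 0.0001203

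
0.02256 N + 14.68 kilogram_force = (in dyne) 1.44e+07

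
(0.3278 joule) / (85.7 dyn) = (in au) 2.557e-09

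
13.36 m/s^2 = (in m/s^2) 13.36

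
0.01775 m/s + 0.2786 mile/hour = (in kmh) 0.5123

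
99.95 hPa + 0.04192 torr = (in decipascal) 1e+05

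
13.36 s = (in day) 0.0001546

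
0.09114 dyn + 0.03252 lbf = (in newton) 0.1447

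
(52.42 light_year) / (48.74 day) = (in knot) 2.289e+11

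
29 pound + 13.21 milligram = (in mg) 1.315e+07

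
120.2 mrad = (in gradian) 7.652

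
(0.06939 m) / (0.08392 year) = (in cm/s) 2.622e-06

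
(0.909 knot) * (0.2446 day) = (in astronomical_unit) 6.606e-08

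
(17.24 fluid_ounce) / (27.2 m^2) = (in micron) 18.74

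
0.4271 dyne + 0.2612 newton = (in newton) 0.2612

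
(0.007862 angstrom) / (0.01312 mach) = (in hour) 4.889e-17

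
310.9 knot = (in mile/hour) 357.8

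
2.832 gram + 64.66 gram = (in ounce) 2.381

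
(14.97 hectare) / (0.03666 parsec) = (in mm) 1.323e-07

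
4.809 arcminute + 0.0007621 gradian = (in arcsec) 291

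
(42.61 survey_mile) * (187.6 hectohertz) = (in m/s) 1.286e+09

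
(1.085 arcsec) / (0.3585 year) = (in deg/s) 2.666e-11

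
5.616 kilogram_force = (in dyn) 5.507e+06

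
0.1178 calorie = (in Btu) 0.0004672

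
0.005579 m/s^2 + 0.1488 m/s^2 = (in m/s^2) 0.1544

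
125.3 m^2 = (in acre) 0.03096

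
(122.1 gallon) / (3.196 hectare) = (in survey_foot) 4.745e-05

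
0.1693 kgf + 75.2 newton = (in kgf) 7.838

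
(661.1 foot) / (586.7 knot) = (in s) 0.6676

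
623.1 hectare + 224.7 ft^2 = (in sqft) 6.707e+07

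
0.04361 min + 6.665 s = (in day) 0.0001074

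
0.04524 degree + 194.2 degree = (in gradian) 215.8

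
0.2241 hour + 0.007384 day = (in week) 0.002389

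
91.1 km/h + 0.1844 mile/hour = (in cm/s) 2539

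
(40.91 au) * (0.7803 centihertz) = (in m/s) 4.775e+10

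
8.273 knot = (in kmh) 15.32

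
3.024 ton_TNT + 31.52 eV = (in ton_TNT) 3.024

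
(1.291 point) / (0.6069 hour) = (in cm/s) 2.085e-05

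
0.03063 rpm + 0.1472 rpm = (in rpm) 0.1778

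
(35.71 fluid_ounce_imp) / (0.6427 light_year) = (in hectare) 1.669e-23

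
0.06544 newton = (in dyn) 6544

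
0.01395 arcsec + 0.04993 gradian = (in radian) 0.0007844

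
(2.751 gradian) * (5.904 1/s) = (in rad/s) 0.2551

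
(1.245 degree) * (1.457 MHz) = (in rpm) 3.023e+05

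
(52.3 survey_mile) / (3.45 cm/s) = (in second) 2.44e+06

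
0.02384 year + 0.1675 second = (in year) 0.02384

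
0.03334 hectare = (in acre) 0.08238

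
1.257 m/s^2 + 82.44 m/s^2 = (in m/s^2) 83.7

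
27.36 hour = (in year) 0.003123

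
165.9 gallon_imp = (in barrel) 4.744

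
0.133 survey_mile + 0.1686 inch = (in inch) 8427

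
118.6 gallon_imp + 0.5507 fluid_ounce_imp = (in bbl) 3.391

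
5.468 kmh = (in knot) 2.952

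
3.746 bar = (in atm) 3.697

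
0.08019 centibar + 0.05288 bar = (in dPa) 5.368e+04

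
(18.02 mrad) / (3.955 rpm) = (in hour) 1.209e-05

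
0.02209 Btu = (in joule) 23.31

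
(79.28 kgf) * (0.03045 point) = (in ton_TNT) 1.996e-12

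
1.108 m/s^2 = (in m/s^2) 1.108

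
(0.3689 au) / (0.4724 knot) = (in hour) 6.308e+07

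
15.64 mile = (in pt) 7.135e+07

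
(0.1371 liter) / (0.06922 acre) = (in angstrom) 4894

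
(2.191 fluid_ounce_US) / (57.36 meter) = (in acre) 2.791e-10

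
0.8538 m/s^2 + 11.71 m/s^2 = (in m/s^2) 12.56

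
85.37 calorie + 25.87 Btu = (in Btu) 26.21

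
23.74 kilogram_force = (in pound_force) 52.34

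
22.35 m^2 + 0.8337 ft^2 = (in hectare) 0.002243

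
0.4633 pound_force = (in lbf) 0.4633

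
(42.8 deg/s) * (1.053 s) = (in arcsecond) 1.622e+05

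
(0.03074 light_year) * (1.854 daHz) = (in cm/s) 5.392e+17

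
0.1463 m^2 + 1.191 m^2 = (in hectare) 0.0001337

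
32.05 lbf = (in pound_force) 32.05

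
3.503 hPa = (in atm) 0.003457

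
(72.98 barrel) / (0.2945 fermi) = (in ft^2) 4.241e+17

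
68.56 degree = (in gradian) 76.18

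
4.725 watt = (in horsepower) 0.006336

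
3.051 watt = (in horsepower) 0.004091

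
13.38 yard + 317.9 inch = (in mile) 0.01262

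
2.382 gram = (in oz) 0.08402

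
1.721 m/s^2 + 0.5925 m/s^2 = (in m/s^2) 2.314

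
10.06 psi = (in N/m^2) 6.936e+04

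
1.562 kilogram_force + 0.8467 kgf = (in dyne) 2.362e+06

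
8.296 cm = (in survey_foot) 0.2722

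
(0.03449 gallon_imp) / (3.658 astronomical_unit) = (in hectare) 2.865e-20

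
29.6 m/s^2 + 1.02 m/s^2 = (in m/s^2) 30.62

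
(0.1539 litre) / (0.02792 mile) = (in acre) 8.464e-10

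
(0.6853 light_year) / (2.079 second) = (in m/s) 3.119e+15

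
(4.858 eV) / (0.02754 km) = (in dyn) 2.826e-15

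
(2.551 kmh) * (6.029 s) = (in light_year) 4.516e-16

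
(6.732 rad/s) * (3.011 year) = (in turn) 1.017e+08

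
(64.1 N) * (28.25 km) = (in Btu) 1716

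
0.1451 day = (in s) 1.254e+04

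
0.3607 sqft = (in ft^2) 0.3607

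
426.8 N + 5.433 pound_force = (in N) 451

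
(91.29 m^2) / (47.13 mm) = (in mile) 1.204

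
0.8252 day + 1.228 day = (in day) 2.053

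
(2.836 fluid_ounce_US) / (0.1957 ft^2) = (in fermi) 4.613e+12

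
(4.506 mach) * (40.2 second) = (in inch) 2.428e+06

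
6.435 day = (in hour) 154.4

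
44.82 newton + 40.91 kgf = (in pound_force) 100.3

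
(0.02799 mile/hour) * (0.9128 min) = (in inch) 26.98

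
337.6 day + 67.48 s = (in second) 2.917e+07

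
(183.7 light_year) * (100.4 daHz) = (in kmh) 6.282e+21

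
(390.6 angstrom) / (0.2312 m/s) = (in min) 2.816e-09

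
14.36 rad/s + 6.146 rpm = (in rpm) 143.3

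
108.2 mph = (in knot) 94.02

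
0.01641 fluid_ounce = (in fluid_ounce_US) 0.01641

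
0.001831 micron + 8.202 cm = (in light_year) 8.67e-18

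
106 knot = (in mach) 0.1602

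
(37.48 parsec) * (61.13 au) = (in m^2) 1.058e+31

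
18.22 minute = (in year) 3.467e-05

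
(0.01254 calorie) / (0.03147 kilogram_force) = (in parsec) 5.51e-18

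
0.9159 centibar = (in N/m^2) 915.9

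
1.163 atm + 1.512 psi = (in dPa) 1.283e+06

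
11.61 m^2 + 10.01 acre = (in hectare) 4.052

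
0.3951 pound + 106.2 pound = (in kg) 48.35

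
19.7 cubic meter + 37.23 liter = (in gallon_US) 5214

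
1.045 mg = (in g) 0.001045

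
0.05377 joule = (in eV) 3.356e+17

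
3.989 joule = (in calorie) 0.9534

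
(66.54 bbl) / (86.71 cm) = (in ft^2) 131.3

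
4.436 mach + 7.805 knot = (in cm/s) 1.514e+05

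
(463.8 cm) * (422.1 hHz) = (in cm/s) 1.958e+07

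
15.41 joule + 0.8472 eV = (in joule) 15.41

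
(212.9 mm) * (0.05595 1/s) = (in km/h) 0.04288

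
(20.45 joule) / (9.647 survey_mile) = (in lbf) 0.0002961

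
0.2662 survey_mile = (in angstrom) 4.284e+12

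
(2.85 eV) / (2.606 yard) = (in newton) 1.916e-19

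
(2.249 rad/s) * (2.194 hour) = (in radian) 1.776e+04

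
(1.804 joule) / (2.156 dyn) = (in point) 2.372e+08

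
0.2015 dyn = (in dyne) 0.2015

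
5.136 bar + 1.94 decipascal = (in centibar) 513.6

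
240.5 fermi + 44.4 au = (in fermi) 6.642e+27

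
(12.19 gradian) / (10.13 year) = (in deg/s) 3.434e-08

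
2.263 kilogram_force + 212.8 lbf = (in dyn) 9.688e+07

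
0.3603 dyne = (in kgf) 3.674e-07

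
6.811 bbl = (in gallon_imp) 238.2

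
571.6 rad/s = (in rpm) 5458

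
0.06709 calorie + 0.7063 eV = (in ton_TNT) 6.709e-11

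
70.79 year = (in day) 2.584e+04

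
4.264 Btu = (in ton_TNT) 1.075e-06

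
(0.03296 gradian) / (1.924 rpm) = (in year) 8.148e-11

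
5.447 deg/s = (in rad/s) 0.09507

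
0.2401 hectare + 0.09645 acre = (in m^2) 2791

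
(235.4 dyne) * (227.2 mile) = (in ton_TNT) 2.057e-07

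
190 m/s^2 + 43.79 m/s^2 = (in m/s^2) 233.8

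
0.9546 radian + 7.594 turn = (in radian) 48.67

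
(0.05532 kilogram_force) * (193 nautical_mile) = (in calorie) 4.635e+04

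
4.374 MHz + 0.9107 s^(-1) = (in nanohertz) 4.374e+15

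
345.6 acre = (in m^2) 1.399e+06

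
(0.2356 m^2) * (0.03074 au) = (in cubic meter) 1.083e+09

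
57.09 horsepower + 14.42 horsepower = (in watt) 5.332e+04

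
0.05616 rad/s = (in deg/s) 3.218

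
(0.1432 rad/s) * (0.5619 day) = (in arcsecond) 1.434e+09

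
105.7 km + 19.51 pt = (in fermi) 1.057e+20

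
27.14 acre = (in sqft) 1.182e+06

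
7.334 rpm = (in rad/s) 0.768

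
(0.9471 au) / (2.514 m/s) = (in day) 6.523e+05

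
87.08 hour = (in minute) 5225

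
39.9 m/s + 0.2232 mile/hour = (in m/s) 40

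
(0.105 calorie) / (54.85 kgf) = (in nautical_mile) 4.41e-07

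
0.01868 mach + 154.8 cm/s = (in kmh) 28.47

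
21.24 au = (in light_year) 0.0003359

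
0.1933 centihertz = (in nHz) 1.933e+06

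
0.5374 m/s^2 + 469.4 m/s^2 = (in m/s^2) 469.9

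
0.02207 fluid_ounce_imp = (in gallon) 0.0001657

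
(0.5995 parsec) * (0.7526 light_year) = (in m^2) 1.317e+32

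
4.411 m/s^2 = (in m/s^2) 4.411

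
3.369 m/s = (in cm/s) 336.9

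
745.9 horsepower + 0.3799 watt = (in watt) 5.562e+05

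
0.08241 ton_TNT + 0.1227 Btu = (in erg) 3.448e+15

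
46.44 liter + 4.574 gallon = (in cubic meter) 0.06375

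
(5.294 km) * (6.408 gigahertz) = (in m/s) 3.392e+13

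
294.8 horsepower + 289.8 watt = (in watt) 2.201e+05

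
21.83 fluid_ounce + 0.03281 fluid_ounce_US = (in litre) 0.6466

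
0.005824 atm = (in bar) 0.005901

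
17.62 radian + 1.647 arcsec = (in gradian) 1122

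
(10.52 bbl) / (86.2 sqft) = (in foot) 0.6852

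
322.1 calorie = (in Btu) 1.277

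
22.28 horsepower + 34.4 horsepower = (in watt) 4.227e+04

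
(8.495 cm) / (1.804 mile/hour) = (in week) 1.742e-07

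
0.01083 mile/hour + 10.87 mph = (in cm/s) 486.4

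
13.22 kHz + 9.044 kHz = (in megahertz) 0.02226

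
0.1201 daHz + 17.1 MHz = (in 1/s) 1.71e+07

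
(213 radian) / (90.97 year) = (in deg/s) 4.254e-06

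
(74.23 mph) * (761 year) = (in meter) 7.964e+11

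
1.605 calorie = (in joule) 6.715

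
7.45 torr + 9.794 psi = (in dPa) 6.852e+05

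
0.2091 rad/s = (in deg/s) 11.98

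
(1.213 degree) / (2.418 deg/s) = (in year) 1.591e-08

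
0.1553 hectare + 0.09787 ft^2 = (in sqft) 1.672e+04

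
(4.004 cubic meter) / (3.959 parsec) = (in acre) 8.099e-21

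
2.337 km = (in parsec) 7.574e-14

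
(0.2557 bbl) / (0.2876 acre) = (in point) 0.09901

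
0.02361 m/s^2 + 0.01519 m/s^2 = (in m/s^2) 0.0388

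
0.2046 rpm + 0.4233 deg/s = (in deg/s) 1.651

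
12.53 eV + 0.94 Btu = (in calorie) 237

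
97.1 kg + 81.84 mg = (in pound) 214.1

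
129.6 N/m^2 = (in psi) 0.0188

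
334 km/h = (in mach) 0.2725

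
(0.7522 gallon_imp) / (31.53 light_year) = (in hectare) 1.146e-24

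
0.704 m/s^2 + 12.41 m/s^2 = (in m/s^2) 13.11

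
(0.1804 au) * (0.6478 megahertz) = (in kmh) 6.294e+16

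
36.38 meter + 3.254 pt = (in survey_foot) 119.4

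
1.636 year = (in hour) 1.433e+04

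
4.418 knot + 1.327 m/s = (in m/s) 3.6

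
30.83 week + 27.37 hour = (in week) 30.99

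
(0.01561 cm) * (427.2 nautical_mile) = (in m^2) 123.5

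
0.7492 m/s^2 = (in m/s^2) 0.7492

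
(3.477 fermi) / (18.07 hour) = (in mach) 1.57e-22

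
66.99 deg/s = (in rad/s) 1.169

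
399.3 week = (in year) 7.658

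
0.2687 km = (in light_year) 2.84e-14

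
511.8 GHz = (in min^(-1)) 3.071e+13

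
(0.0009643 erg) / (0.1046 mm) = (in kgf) 9.401e-08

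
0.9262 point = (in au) 2.184e-15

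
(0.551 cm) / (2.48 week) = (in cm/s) 3.674e-07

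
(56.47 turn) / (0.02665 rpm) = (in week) 0.2102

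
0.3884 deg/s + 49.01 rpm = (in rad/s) 5.139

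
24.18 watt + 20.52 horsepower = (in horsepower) 20.55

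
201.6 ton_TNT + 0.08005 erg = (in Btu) 7.995e+08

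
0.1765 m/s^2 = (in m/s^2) 0.1765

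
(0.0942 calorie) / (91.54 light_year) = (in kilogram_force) 4.641e-20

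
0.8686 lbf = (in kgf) 0.394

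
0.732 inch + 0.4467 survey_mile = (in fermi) 7.189e+17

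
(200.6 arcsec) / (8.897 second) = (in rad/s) 0.0001093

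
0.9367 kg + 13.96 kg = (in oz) 525.5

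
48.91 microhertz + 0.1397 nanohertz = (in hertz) 4.891e-05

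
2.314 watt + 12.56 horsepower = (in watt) 9368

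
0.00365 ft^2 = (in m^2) 0.0003391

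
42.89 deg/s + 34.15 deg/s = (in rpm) 12.84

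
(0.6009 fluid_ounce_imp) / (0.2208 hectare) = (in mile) 4.805e-12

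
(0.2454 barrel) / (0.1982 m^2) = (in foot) 0.6458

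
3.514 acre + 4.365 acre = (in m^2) 3.189e+04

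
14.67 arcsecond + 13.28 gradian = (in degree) 11.96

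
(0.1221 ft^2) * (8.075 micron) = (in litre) 9.16e-05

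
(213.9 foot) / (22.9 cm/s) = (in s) 284.7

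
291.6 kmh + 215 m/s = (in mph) 662.1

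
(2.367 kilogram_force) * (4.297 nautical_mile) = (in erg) 1.847e+12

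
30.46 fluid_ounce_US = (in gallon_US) 0.238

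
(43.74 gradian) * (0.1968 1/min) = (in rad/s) 0.002254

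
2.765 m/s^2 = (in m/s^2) 2.765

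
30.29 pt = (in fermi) 1.069e+13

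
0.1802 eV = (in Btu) 2.736e-23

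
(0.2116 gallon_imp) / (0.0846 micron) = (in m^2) 1.137e+04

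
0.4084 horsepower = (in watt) 304.5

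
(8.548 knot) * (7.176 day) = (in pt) 7.729e+09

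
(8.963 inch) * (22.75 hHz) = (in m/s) 517.9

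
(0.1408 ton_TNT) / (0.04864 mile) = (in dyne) 7.526e+11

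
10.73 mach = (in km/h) 1.315e+04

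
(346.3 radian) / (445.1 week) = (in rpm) 1.228e-05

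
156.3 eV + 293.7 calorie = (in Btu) 1.165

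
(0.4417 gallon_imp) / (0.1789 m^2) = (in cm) 1.122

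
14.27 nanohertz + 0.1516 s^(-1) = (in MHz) 1.516e-07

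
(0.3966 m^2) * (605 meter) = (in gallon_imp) 5.278e+04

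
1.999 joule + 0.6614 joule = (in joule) 2.66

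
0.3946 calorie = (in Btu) 0.001565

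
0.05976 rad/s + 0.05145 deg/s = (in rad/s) 0.06066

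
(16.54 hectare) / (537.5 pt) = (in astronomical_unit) 5.831e-06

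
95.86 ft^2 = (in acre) 0.002201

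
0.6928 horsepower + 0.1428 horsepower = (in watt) 623.1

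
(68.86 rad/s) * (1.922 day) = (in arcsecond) 2.359e+12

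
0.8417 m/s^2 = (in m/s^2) 0.8417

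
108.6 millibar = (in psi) 1.575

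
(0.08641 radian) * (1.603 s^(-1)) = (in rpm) 1.323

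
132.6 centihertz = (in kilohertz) 0.001326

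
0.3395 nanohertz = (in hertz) 3.395e-10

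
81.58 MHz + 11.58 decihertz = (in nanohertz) 8.158e+16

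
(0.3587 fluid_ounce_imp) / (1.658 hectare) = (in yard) 6.722e-10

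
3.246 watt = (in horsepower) 0.004353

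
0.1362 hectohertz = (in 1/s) 13.62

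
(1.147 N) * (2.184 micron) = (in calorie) 5.987e-07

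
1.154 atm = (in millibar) 1169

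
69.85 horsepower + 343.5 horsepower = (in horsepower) 413.3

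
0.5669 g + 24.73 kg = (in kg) 24.73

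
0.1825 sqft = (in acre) 4.19e-06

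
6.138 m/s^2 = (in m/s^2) 6.138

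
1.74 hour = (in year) 0.0001986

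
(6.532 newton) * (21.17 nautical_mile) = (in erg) 2.561e+12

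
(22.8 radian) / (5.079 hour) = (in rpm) 0.01191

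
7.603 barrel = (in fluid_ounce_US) 4.087e+04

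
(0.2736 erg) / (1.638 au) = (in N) 1.117e-19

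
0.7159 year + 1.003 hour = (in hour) 6272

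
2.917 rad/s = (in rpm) 27.86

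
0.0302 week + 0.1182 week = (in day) 1.039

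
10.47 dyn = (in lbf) 2.354e-05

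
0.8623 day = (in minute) 1242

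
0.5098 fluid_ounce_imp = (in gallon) 0.003827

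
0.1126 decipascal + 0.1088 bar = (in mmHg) 81.61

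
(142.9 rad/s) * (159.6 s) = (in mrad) 2.281e+07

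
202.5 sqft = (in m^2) 18.81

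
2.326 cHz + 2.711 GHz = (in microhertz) 2.711e+15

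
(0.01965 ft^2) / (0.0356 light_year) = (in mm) 5.42e-15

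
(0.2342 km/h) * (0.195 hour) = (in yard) 49.94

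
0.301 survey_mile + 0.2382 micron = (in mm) 4.844e+05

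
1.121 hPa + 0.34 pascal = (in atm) 0.00111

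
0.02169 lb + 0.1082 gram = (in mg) 9947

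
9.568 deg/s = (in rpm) 1.595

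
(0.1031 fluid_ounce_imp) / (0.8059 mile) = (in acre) 5.581e-13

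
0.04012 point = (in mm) 0.01415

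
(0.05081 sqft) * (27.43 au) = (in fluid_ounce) 6.55e+14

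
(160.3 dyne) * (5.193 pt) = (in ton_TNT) 7.019e-16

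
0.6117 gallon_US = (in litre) 2.316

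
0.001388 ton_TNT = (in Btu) 5504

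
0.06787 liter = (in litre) 0.06787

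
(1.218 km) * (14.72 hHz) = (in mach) 5265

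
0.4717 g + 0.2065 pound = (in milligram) 9.414e+04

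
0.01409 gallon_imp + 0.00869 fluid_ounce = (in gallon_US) 0.01699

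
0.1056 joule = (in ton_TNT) 2.524e-11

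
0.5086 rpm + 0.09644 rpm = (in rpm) 0.605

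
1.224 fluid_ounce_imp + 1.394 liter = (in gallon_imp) 0.3143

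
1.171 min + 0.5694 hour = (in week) 0.003505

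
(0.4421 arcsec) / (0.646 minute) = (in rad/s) 5.53e-08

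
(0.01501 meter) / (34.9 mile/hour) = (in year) 3.051e-11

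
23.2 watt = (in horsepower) 0.03111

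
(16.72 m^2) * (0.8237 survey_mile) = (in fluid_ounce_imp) 7.801e+08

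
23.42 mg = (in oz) 0.0008261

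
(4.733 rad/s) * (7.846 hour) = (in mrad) 1.337e+08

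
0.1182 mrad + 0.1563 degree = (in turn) 0.000453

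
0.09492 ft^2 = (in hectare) 8.818e-07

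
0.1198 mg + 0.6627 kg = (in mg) 6.627e+05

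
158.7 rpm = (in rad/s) 16.62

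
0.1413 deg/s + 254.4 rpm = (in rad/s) 26.64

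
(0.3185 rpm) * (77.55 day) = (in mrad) 2.235e+08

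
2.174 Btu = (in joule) 2294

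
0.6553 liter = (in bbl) 0.004122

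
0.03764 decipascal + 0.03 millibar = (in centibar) 0.003004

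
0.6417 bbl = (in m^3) 0.102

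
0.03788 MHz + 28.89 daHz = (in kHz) 38.17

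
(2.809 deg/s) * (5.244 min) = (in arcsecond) 3.182e+06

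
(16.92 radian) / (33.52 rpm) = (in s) 4.82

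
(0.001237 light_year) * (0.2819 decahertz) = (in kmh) 1.188e+14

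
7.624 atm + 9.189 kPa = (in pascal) 7.817e+05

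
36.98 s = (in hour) 0.01027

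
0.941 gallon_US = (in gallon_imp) 0.7835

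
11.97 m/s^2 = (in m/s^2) 11.97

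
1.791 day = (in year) 0.004907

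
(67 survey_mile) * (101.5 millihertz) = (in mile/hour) 2.448e+04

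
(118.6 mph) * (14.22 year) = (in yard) 2.6e+10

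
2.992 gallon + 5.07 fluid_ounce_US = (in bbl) 0.07218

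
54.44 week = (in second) 3.293e+07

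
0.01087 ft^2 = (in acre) 2.495e-07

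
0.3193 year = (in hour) 2797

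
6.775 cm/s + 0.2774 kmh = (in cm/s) 14.48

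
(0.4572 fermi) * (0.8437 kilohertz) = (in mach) 1.133e-15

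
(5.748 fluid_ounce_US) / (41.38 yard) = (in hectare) 4.493e-10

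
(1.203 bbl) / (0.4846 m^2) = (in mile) 0.0002452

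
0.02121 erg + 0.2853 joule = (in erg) 2.853e+06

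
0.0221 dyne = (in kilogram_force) 2.254e-08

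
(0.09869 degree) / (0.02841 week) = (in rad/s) 1.002e-07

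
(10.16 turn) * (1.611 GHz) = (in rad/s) 1.028e+11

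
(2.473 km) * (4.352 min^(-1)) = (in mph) 401.3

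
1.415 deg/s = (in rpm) 0.2358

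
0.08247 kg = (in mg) 8.247e+04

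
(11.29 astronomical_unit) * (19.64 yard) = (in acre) 7.495e+09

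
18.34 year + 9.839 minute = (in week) 956.3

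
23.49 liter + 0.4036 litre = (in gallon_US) 6.312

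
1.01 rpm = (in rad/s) 0.1058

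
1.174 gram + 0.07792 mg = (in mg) 1174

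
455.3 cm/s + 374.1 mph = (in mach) 0.5045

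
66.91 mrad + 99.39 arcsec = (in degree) 3.861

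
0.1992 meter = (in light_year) 2.106e-17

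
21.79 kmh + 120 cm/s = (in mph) 16.22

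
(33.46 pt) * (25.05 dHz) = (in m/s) 0.02957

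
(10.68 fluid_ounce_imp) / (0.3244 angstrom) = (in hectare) 935.4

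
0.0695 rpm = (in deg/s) 0.417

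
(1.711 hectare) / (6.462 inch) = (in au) 6.968e-07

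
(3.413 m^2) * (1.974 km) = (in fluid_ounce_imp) 2.371e+08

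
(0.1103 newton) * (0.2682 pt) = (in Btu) 9.891e-09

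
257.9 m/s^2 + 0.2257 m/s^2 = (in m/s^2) 258.1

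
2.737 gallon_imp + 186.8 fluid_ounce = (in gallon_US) 4.746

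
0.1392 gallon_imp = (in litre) 0.6328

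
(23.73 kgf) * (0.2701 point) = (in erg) 2.217e+05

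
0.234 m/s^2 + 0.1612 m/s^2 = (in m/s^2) 0.3952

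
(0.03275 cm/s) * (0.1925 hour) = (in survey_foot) 0.7446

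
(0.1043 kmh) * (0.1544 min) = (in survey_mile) 0.0001668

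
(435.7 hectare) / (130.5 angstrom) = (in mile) 2.075e+11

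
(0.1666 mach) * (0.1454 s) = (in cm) 824.8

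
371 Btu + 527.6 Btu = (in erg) 9.481e+12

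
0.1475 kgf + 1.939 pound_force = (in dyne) 1.007e+06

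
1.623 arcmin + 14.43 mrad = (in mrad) 14.9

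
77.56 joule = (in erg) 7.756e+08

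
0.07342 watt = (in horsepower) 9.846e-05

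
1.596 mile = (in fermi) 2.569e+18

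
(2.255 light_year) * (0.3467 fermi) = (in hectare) 0.0007396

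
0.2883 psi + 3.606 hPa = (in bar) 0.02348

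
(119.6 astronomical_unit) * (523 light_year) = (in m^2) 8.853e+31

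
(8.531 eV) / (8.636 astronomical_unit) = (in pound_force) 2.378e-31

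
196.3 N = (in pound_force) 44.13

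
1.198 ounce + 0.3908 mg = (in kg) 0.03396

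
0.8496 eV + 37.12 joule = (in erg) 3.712e+08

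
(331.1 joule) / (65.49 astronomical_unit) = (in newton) 3.38e-11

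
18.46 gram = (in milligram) 1.846e+04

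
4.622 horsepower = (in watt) 3447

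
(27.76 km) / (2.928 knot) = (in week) 0.03047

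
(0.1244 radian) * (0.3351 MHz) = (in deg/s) 2.388e+06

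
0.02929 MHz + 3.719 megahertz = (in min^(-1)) 2.249e+08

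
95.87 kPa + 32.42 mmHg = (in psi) 14.53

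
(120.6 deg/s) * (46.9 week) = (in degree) 3.421e+09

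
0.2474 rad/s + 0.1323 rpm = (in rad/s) 0.2613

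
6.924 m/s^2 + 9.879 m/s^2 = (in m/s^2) 16.8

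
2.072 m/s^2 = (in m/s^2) 2.072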